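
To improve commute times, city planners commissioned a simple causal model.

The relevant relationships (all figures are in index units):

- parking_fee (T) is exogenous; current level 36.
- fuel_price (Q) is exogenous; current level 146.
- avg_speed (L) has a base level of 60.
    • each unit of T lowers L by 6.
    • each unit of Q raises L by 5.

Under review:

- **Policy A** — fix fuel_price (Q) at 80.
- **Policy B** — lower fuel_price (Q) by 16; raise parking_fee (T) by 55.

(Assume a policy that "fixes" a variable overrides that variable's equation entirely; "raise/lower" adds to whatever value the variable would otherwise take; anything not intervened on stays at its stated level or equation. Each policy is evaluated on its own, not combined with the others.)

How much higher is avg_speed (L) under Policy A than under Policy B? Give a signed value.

Policy A (Q := 80):
  T = 36
  Q = 80
  L = 60 − 6·36 + 5·80 = 244
Policy B (Q − 16, T + 55):
  T = 36 + 55 = 91
  Q = 146 − 16 = 130
  L = 60 − 6·91 + 5·130 = 164
L: 244 − 164 = 80

80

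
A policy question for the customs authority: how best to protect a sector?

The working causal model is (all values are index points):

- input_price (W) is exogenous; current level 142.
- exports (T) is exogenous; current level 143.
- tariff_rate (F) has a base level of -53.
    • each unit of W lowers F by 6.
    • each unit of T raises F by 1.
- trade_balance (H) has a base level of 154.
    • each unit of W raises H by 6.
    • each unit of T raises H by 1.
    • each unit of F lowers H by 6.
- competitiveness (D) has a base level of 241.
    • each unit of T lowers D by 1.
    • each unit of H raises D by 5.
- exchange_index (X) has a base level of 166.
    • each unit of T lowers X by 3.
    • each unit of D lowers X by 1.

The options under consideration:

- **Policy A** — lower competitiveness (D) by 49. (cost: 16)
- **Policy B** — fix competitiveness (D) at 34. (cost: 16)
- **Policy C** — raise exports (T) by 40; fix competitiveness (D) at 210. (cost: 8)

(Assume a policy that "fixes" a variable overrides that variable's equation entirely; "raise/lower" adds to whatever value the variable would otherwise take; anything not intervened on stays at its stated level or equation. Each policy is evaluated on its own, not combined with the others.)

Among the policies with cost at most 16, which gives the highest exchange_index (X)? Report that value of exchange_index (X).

-297

Policy A (D − 49):
  W = 142
  T = 143
  F = -53 − 6·142 + 143 = -762
  H = 154 + 6·142 + 143 − 6·(-762) = 5721
  D = 241 − 143 + 5·5721 (−49 from intervention) = 28654
  X = 166 − 3·143 − 28654 = -28917
Policy B (D := 34):
  W = 142
  T = 143
  F = -53 − 6·142 + 143 = -762
  H = 154 + 6·142 + 143 − 6·(-762) = 5721
  D = 34
  X = 166 − 3·143 − 34 = -297
Policy C (T + 40, D := 210):
  W = 142
  T = 143 + 40 = 183
  F = -53 − 6·142 + 183 = -722
  H = 154 + 6·142 + 183 − 6·(-722) = 5521
  D = 210
  X = 166 − 3·183 − 210 = -593
Comparing — Policy A: X=-28917, Policy B: X=-297, Policy C: X=-593. Highest is -297 (Policy B).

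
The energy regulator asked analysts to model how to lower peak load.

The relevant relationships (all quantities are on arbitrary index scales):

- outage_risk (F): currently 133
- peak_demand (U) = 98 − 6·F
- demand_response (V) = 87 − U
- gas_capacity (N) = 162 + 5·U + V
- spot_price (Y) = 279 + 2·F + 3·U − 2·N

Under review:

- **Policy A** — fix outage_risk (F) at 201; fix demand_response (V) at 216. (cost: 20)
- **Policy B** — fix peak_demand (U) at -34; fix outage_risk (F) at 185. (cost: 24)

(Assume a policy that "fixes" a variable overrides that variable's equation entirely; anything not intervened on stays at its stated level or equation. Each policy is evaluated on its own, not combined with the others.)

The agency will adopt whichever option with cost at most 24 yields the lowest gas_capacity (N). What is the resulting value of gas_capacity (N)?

Policy A (F := 201, V := 216):
  F = 201
  U = 98 − 6·201 = -1108
  V = 216
  N = 162 + 5·(-1108) + 216 = -5162
Policy B (U := -34, F := 185):
  F = 185
  U = -34
  V = 87 − (-34) = 121
  N = 162 + 5·(-34) + 121 = 113
Comparing — Policy A: N=-5162, Policy B: N=113. Lowest is -5162 (Policy A).

-5162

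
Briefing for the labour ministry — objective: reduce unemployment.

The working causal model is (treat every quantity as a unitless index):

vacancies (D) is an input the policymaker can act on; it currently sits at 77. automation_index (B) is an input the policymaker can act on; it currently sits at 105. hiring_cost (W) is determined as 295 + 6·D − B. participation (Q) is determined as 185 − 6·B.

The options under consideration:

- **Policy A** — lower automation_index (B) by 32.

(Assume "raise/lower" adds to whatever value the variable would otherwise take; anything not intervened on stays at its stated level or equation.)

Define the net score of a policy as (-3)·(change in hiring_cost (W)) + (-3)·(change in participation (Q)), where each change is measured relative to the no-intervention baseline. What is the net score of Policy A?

Baseline:
  D = 77
  B = 105
  W = 295 + 6·77 − 105 = 652
  Q = 185 − 6·105 = -445
Policy A (B − 32):
  D = 77
  B = 105 − 32 = 73
  W = 295 + 6·77 − 73 = 684
  Q = 185 − 6·73 = -253
ΔW = 684 − 652 = 32; ΔQ = -253 − (-445) = 192
Score = (-3)·32 + (-3)·192 = -672

-672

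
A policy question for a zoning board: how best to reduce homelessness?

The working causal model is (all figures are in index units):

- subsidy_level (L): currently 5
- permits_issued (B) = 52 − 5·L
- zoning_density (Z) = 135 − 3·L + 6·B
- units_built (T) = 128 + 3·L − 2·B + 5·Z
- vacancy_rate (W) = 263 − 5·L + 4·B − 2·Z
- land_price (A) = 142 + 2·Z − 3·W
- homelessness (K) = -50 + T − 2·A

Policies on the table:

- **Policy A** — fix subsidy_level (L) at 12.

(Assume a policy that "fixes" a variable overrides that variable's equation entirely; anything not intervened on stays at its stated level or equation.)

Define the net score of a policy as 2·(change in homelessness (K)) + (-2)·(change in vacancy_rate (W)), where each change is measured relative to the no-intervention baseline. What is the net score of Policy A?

Baseline:
  L = 5
  B = 52 − 5·5 = 27
  Z = 135 − 3·5 + 6·27 = 282
  T = 128 + 3·5 − 2·27 + 5·282 = 1499
  W = 263 − 5·5 + 4·27 − 2·282 = -218
  A = 142 + 2·282 − 3·(-218) = 1360
  K = -50 + 1499 − 2·1360 = -1271
Policy A (L := 12):
  L = 12
  B = 52 − 5·12 = -8
  Z = 135 − 3·12 + 6·(-8) = 51
  T = 128 + 3·12 − 2·(-8) + 5·51 = 435
  W = 263 − 5·12 + 4·(-8) − 2·51 = 69
  A = 142 + 2·51 − 3·69 = 37
  K = -50 + 435 − 2·37 = 311
ΔK = 311 − (-1271) = 1582; ΔW = 69 − (-218) = 287
Score = 2·1582 + (-2)·287 = 2590

2590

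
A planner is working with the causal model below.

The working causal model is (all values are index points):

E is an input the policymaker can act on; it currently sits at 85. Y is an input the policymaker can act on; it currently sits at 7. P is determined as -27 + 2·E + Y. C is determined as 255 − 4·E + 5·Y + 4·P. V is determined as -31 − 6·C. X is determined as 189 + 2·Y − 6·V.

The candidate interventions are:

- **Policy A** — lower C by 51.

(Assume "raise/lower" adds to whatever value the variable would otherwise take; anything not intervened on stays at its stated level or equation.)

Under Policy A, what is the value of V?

Policy A (C − 51):
  E = 85
  Y = 7
  P = -27 + 2·85 + 7 = 150
  C = 255 − 4·85 + 5·7 + 4·150 (−51 from intervention) = 499
  V = -31 − 6·499 = -3025

-3025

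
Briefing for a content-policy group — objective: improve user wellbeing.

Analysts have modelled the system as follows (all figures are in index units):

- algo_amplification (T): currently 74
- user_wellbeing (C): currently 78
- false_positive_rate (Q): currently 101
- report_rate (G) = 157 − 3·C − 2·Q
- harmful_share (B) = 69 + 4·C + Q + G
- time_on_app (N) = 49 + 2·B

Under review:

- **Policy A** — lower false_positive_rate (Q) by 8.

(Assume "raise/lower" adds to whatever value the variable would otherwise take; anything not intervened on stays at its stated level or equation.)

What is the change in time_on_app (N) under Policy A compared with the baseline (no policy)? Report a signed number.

Baseline:
  C = 78
  Q = 101
  G = 157 − 3·78 − 2·101 = -279
  B = 69 + 4·78 + 101 + (-279) = 203
  N = 49 + 2·203 = 455
Policy A (Q − 8):
  C = 78
  Q = 101 − 8 = 93
  G = 157 − 3·78 − 2·93 = -263
  B = 69 + 4·78 + 93 + (-263) = 211
  N = 49 + 2·211 = 471
Change in N: 471 − 455 = 16

16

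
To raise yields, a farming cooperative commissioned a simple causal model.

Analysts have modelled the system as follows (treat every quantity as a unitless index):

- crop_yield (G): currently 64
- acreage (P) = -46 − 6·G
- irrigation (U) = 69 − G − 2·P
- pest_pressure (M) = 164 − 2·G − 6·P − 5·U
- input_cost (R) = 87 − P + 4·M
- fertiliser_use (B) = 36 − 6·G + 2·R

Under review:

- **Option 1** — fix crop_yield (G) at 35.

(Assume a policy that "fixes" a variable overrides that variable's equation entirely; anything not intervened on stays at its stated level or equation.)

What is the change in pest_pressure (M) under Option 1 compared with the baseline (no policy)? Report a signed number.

Baseline:
  G = 64
  P = -46 − 6·64 = -430
  U = 69 − 64 − 2·(-430) = 865
  M = 164 − 2·64 − 6·(-430) − 5·865 = -1709
Option 1 (G := 35):
  G = 35
  P = -46 − 6·35 = -256
  U = 69 − 35 − 2·(-256) = 546
  M = 164 − 2·35 − 6·(-256) − 5·546 = -1100
Change in M: -1100 − (-1709) = 609

609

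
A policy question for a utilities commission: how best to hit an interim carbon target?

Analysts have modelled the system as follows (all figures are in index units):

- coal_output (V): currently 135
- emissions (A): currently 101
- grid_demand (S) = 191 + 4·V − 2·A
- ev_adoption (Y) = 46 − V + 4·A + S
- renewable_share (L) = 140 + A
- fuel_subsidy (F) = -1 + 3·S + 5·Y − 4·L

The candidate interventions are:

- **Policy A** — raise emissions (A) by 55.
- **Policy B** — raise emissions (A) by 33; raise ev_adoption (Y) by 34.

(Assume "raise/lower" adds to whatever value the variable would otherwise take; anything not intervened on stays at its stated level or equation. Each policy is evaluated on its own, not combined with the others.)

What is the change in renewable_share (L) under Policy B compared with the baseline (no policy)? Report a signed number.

33

Baseline:
  A = 101
  L = 140 + 101 = 241
Policy B (A + 33, Y + 34):
  A = 101 + 33 = 134
  L = 140 + 134 = 274
Change in L: 274 − 241 = 33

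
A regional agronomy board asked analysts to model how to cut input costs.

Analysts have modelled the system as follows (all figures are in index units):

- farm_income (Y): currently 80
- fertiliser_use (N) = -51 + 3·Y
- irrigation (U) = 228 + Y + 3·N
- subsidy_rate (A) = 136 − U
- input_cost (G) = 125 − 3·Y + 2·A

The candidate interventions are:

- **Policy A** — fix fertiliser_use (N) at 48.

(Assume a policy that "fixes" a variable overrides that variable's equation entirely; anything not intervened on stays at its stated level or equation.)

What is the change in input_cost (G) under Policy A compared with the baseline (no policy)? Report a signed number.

Baseline:
  Y = 80
  N = -51 + 3·80 = 189
  U = 228 + 80 + 3·189 = 875
  A = 136 − 875 = -739
  G = 125 − 3·80 + 2·(-739) = -1593
Policy A (N := 48):
  Y = 80
  N = 48
  U = 228 + 80 + 3·48 = 452
  A = 136 − 452 = -316
  G = 125 − 3·80 + 2·(-316) = -747
Change in G: -747 − (-1593) = 846

846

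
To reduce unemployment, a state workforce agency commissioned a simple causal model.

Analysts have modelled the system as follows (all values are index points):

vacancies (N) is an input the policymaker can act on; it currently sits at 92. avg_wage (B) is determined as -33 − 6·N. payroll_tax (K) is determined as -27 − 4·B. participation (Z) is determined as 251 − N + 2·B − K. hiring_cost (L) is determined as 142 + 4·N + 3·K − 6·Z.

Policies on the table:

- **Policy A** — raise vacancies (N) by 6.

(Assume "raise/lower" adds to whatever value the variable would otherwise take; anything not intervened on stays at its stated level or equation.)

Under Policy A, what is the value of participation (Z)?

Policy A (N + 6):
  N = 92 + 6 = 98
  B = -33 − 6·98 = -621
  K = -27 − 4·(-621) = 2457
  Z = 251 − 98 + 2·(-621) − 2457 = -3546

-3546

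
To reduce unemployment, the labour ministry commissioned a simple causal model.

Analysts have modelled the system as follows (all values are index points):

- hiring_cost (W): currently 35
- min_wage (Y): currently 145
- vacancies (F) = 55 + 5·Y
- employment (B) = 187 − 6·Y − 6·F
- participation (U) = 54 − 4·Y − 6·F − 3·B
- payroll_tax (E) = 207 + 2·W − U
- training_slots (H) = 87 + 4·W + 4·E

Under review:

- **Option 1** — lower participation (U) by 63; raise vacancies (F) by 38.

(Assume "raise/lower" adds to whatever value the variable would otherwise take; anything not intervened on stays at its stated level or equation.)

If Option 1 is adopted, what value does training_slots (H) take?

-43769

Option 1 (U − 63, F + 38):
  W = 35
  Y = 145
  F = 55 + 5·145 (+38 from intervention) = 818
  B = 187 − 6·145 − 6·818 = -5591
  U = 54 − 4·145 − 6·818 − 3·(-5591) (−63 from intervention) = 11276
  E = 207 + 2·35 − 11276 = -10999
  H = 87 + 4·35 + 4·(-10999) = -43769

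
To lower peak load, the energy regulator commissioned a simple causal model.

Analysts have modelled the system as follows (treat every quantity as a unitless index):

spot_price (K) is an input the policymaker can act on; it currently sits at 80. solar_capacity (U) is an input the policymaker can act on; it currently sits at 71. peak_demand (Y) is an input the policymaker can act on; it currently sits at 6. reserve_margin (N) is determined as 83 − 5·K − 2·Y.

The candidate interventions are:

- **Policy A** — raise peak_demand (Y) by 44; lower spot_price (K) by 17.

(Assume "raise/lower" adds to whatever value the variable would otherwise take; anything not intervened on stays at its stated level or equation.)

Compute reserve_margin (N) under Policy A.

Policy A (Y + 44, K − 17):
  K = 80 − 17 = 63
  Y = 6 + 44 = 50
  N = 83 − 5·63 − 2·50 = -332

-332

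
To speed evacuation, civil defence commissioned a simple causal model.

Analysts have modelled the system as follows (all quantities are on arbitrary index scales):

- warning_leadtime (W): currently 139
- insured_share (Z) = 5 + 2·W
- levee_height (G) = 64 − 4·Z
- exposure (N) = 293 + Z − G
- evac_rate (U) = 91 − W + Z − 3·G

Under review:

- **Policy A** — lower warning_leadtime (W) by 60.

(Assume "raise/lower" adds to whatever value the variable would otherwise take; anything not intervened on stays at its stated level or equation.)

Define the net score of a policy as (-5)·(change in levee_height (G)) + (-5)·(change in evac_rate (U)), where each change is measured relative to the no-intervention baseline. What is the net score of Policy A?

Baseline:
  W = 139
  Z = 5 + 2·139 = 283
  G = 64 − 4·283 = -1068
  U = 91 − 139 + 283 − 3·(-1068) = 3439
Policy A (W − 60):
  W = 139 − 60 = 79
  Z = 5 + 2·79 = 163
  G = 64 − 4·163 = -588
  U = 91 − 79 + 163 − 3·(-588) = 1939
ΔG = -588 − (-1068) = 480; ΔU = 1939 − 3439 = -1500
Score = (-5)·480 + (-5)·(-1500) = 5100

5100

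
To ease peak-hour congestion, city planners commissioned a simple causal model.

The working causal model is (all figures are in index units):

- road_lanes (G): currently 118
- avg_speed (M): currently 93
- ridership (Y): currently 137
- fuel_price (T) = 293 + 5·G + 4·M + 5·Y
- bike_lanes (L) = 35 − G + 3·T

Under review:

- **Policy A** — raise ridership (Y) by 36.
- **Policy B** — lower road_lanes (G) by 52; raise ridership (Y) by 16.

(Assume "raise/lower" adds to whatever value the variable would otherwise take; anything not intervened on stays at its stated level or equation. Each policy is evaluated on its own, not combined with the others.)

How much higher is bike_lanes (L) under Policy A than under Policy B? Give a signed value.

Policy A (Y + 36):
  G = 118
  M = 93
  Y = 137 + 36 = 173
  T = 293 + 5·118 + 4·93 + 5·173 = 2120
  L = 35 − 118 + 3·2120 = 6277
Policy B (G − 52, Y + 16):
  G = 118 − 52 = 66
  M = 93
  Y = 137 + 16 = 153
  T = 293 + 5·66 + 4·93 + 5·153 = 1760
  L = 35 − 66 + 3·1760 = 5249
L: 6277 − 5249 = 1028

1028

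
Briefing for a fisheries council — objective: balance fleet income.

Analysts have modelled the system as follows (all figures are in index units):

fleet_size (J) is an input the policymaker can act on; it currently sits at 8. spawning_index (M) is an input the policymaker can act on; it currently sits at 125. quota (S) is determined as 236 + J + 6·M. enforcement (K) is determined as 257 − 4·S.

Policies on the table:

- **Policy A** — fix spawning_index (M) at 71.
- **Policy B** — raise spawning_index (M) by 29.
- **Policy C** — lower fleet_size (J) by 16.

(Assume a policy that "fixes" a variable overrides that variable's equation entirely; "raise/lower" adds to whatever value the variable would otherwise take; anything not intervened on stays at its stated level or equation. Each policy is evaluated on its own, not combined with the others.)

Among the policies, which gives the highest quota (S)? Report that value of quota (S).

1168

Policy A (M := 71):
  J = 8
  M = 71
  S = 236 + 8 + 6·71 = 670
Policy B (M + 29):
  J = 8
  M = 125 + 29 = 154
  S = 236 + 8 + 6·154 = 1168
Policy C (J − 16):
  J = 8 − 16 = -8
  M = 125
  S = 236 + (-8) + 6·125 = 978
Comparing — Policy A: S=670, Policy B: S=1168, Policy C: S=978. Highest is 1168 (Policy B).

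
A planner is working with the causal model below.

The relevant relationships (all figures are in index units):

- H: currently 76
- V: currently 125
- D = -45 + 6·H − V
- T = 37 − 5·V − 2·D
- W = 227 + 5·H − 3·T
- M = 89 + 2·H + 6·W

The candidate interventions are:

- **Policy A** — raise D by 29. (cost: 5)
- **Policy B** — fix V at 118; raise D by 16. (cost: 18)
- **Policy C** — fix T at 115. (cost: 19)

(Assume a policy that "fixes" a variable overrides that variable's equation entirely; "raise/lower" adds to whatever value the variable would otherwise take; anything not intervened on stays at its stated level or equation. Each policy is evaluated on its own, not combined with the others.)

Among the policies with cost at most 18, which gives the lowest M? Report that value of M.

24961

Policy A (D + 29):
  H = 76
  V = 125
  D = -45 + 6·76 − 125 (+29 from intervention) = 315
  T = 37 − 5·125 − 2·315 = -1218
  W = 227 + 5·76 − 3·(-1218) = 4261
  M = 89 + 2·76 + 6·4261 = 25807
Policy B (V := 118, D + 16):
  H = 76
  V = 118
  D = -45 + 6·76 − 118 (+16 from intervention) = 309
  T = 37 − 5·118 − 2·309 = -1171
  W = 227 + 5·76 − 3·(-1171) = 4120
  M = 89 + 2·76 + 6·4120 = 24961
Comparing — Policy A: M=25807, Policy B: M=24961. Lowest is 24961 (Policy B).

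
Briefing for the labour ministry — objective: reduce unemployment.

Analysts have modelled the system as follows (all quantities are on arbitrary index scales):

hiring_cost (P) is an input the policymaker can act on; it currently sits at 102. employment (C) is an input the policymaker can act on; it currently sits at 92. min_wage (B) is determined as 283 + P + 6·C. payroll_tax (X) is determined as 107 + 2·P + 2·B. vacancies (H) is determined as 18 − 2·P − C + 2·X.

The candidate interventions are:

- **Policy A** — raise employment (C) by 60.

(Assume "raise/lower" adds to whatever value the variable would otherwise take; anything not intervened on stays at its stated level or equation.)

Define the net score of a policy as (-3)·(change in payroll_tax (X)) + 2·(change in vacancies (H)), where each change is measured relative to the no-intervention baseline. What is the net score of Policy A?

Baseline:
  P = 102
  C = 92
  B = 283 + 102 + 6·92 = 937
  X = 107 + 2·102 + 2·937 = 2185
  H = 18 − 2·102 − 92 + 2·2185 = 4092
Policy A (C + 60):
  P = 102
  C = 92 + 60 = 152
  B = 283 + 102 + 6·152 = 1297
  X = 107 + 2·102 + 2·1297 = 2905
  H = 18 − 2·102 − 152 + 2·2905 = 5472
ΔX = 2905 − 2185 = 720; ΔH = 5472 − 4092 = 1380
Score = (-3)·720 + 2·1380 = 600

600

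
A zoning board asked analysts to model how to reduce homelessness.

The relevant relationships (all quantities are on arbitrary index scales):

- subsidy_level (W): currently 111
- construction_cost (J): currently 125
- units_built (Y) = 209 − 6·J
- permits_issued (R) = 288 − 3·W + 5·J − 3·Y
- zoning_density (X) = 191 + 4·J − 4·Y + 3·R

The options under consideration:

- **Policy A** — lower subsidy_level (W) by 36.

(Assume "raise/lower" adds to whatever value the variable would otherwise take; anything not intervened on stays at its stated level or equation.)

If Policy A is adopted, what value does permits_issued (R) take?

Policy A (W − 36):
  W = 111 − 36 = 75
  J = 125
  Y = 209 − 6·125 = -541
  R = 288 − 3·75 + 5·125 − 3·(-541) = 2311

2311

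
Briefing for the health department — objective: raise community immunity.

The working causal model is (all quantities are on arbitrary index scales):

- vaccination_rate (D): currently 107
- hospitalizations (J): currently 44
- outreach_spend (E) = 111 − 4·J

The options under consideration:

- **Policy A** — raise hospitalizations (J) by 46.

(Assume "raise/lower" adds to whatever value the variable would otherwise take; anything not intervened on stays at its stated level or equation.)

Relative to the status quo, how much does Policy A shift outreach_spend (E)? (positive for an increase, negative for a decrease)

Baseline:
  J = 44
  E = 111 − 4·44 = -65
Policy A (J + 46):
  J = 44 + 46 = 90
  E = 111 − 4·90 = -249
Change in E: -249 − (-65) = -184

-184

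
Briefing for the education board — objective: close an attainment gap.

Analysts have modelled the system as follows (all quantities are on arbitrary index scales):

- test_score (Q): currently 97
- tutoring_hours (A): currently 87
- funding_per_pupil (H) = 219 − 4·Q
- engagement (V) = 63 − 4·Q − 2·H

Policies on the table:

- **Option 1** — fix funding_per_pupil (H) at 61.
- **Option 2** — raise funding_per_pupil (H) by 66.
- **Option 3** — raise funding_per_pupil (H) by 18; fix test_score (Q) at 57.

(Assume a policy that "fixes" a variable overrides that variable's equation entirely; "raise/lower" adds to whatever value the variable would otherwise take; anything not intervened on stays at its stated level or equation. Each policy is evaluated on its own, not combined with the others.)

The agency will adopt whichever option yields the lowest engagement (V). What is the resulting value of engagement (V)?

-447

Option 1 (H := 61):
  Q = 97
  H = 61
  V = 63 − 4·97 − 2·61 = -447
Option 2 (H + 66):
  Q = 97
  H = 219 − 4·97 (+66 from intervention) = -103
  V = 63 − 4·97 − 2·(-103) = -119
Option 3 (H + 18, Q := 57):
  Q = 57
  H = 219 − 4·57 (+18 from intervention) = 9
  V = 63 − 4·57 − 2·9 = -183
Comparing — Option 1: V=-447, Option 2: V=-119, Option 3: V=-183. Lowest is -447 (Option 1).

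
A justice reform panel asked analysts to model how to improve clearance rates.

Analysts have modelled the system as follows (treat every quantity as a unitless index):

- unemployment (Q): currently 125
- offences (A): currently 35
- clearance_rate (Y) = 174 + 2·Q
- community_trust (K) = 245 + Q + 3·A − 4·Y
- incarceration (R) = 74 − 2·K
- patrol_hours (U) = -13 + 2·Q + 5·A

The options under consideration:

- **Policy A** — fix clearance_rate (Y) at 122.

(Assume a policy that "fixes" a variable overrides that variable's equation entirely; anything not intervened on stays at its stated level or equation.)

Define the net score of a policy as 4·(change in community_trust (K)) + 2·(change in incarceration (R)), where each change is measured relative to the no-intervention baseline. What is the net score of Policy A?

Baseline:
  Q = 125
  A = 35
  Y = 174 + 2·125 = 424
  K = 245 + 125 + 3·35 − 4·424 = -1221
  R = 74 − 2·(-1221) = 2516
Policy A (Y := 122):
  Q = 125
  A = 35
  Y = 122
  K = 245 + 125 + 3·35 − 4·122 = -13
  R = 74 − 2·(-13) = 100
ΔK = -13 − (-1221) = 1208; ΔR = 100 − 2516 = -2416
Score = 4·1208 + 2·(-2416) = 0

0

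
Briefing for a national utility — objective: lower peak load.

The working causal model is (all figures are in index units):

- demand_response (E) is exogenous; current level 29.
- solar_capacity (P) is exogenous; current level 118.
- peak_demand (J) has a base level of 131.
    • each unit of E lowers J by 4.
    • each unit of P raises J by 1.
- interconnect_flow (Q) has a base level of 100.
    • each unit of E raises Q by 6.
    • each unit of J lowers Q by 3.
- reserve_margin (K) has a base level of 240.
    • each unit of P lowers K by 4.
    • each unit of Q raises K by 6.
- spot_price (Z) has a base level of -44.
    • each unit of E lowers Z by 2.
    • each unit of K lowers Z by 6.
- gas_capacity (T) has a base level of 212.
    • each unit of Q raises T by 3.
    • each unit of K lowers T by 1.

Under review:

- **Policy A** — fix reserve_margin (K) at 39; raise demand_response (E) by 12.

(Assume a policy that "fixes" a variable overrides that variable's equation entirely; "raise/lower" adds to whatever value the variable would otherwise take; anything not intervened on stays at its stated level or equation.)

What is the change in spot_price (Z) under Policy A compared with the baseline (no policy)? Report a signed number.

Baseline:
  E = 29
  P = 118
  J = 131 − 4·29 + 118 = 133
  Q = 100 + 6·29 − 3·133 = -125
  K = 240 − 4·118 + 6·(-125) = -982
  Z = -44 − 2·29 − 6·(-982) = 5790
Policy A (K := 39, E + 12):
  E = 29 + 12 = 41
  P = 118
  J = 131 − 4·41 + 118 = 85
  Q = 100 + 6·41 − 3·85 = 91
  K = 39
  Z = -44 − 2·41 − 6·39 = -360
Change in Z: -360 − 5790 = -6150

-6150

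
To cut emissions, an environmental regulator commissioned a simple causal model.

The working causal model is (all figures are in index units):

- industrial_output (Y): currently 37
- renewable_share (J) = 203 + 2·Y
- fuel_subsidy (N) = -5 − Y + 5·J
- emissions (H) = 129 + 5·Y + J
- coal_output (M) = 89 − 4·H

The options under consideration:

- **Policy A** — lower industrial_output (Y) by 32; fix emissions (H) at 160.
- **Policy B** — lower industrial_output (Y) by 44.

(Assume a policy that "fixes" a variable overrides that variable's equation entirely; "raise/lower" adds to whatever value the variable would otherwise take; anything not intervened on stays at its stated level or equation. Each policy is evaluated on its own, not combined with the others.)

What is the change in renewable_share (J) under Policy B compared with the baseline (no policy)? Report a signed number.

Baseline:
  Y = 37
  J = 203 + 2·37 = 277
Policy B (Y − 44):
  Y = 37 − 44 = -7
  J = 203 + 2·(-7) = 189
Change in J: 189 − 277 = -88

-88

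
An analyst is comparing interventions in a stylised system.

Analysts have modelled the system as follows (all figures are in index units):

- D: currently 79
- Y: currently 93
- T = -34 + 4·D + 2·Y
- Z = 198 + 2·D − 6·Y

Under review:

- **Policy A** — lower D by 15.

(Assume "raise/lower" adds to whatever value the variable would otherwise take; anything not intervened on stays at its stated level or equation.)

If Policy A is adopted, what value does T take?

408

Policy A (D − 15):
  D = 79 − 15 = 64
  Y = 93
  T = -34 + 4·64 + 2·93 = 408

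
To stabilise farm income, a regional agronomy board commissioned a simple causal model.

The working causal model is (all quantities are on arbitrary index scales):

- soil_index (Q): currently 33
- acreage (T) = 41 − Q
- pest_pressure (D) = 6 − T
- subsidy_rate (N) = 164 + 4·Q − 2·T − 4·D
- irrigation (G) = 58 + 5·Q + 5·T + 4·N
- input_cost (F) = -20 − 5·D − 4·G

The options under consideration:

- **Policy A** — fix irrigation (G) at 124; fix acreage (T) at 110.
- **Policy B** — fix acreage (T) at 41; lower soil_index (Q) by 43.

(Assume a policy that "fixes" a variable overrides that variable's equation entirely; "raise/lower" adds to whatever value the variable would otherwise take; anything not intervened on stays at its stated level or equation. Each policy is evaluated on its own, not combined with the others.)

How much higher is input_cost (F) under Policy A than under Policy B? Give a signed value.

3613

Policy A (G := 124, T := 110):
  Q = 33
  T = 110
  D = 6 − 110 = -104
  N = 164 + 4·33 − 2·110 − 4·(-104) = 492
  G = 124
  F = -20 − 5·(-104) − 4·124 = 4
Policy B (T := 41, Q − 43):
  Q = 33 − 43 = -10
  T = 41
  D = 6 − 41 = -35
  N = 164 + 4·(-10) − 2·41 − 4·(-35) = 182
  G = 58 + 5·(-10) + 5·41 + 4·182 = 941
  F = -20 − 5·(-35) − 4·941 = -3609
F: 4 − (-3609) = 3613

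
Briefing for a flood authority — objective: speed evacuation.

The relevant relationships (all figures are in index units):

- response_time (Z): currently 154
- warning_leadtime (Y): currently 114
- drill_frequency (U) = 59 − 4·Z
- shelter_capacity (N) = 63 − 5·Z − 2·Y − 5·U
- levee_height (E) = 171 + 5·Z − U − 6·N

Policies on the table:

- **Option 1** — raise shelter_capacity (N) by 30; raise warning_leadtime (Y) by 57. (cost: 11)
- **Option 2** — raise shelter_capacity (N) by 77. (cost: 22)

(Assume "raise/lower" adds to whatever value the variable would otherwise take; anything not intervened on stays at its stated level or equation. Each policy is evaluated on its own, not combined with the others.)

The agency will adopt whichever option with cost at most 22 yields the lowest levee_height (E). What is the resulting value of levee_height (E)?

-10064

Option 1 (N + 30, Y + 57):
  Z = 154
  Y = 114 + 57 = 171
  U = 59 − 4·154 = -557
  N = 63 − 5·154 − 2·171 − 5·(-557) (+30 from intervention) = 1766
  E = 171 + 5·154 − (-557) − 6·1766 = -9098
Option 2 (N + 77):
  Z = 154
  Y = 114
  U = 59 − 4·154 = -557
  N = 63 − 5·154 − 2·114 − 5·(-557) (+77 from intervention) = 1927
  E = 171 + 5·154 − (-557) − 6·1927 = -10064
Comparing — Option 1: E=-9098, Option 2: E=-10064. Lowest is -10064 (Option 2).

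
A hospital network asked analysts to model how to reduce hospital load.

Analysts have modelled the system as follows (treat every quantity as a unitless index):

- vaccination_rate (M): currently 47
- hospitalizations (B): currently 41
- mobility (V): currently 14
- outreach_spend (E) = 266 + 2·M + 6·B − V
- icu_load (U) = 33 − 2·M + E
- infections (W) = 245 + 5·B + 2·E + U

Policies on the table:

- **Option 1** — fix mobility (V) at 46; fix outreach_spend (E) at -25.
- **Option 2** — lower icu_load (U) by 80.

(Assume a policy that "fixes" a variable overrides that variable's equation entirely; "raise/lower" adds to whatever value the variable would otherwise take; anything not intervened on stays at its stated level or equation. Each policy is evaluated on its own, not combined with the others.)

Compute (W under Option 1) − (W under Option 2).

-1771

Option 1 (V := 46, E := -25):
  M = 47
  B = 41
  V = 46
  E = -25
  U = 33 − 2·47 + (-25) = -86
  W = 245 + 5·41 + 2·(-25) + (-86) = 314
Option 2 (U − 80):
  M = 47
  B = 41
  V = 14
  E = 266 + 2·47 + 6·41 − 14 = 592
  U = 33 − 2·47 + 592 (−80 from intervention) = 451
  W = 245 + 5·41 + 2·592 + 451 = 2085
W: 314 − 2085 = -1771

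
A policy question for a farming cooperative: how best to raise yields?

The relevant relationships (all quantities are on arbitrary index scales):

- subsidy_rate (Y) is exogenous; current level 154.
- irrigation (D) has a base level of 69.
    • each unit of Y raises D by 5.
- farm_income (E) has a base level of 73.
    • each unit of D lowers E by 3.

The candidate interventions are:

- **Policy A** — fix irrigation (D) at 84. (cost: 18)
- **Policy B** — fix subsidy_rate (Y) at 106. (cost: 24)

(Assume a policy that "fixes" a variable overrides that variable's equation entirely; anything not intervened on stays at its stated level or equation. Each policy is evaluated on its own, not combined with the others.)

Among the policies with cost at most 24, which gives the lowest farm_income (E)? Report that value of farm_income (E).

Policy A (D := 84):
  Y = 154
  D = 84
  E = 73 − 3·84 = -179
Policy B (Y := 106):
  Y = 106
  D = 69 + 5·106 = 599
  E = 73 − 3·599 = -1724
Comparing — Policy A: E=-179, Policy B: E=-1724. Lowest is -1724 (Policy B).

-1724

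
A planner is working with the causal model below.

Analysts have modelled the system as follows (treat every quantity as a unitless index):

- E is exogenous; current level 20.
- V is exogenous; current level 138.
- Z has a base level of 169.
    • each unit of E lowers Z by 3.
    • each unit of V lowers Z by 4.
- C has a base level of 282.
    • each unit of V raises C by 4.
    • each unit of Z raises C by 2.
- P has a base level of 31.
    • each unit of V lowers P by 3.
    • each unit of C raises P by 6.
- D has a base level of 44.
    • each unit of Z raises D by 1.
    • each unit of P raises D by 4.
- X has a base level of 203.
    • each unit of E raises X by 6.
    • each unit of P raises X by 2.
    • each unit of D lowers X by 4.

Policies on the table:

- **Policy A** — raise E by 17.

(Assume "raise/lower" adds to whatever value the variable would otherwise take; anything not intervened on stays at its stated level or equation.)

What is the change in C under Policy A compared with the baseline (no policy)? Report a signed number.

Baseline:
  E = 20
  V = 138
  Z = 169 − 3·20 − 4·138 = -443
  C = 282 + 4·138 + 2·(-443) = -52
Policy A (E + 17):
  E = 20 + 17 = 37
  V = 138
  Z = 169 − 3·37 − 4·138 = -494
  C = 282 + 4·138 + 2·(-494) = -154
Change in C: -154 − (-52) = -102

-102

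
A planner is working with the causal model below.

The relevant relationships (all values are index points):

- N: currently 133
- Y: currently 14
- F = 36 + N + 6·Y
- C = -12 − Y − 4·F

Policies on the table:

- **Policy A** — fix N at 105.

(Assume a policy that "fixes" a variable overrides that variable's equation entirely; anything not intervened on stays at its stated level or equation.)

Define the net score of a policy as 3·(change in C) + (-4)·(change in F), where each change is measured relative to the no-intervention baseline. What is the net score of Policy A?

Baseline:
  N = 133
  Y = 14
  F = 36 + 133 + 6·14 = 253
  C = -12 − 14 − 4·253 = -1038
Policy A (N := 105):
  N = 105
  Y = 14
  F = 36 + 105 + 6·14 = 225
  C = -12 − 14 − 4·225 = -926
ΔC = -926 − (-1038) = 112; ΔF = 225 − 253 = -28
Score = 3·112 + (-4)·(-28) = 448

448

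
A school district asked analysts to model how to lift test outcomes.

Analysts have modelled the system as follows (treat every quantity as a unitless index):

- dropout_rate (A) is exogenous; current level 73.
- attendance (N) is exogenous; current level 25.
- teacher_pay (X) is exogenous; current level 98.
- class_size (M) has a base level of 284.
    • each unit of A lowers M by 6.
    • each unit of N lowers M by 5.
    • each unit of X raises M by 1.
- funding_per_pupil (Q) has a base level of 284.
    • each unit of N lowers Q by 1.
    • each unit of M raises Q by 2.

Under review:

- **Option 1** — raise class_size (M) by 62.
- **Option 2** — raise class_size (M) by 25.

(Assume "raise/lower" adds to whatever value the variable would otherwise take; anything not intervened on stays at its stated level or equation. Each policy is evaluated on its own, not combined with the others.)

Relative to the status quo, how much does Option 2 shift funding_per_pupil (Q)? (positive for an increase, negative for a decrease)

50

Baseline:
  A = 73
  N = 25
  X = 98
  M = 284 − 6·73 − 5·25 + 98 = -181
  Q = 284 − 25 + 2·(-181) = -103
Option 2 (M + 25):
  A = 73
  N = 25
  X = 98
  M = 284 − 6·73 − 5·25 + 98 (+25 from intervention) = -156
  Q = 284 − 25 + 2·(-156) = -53
Change in Q: -53 − (-103) = 50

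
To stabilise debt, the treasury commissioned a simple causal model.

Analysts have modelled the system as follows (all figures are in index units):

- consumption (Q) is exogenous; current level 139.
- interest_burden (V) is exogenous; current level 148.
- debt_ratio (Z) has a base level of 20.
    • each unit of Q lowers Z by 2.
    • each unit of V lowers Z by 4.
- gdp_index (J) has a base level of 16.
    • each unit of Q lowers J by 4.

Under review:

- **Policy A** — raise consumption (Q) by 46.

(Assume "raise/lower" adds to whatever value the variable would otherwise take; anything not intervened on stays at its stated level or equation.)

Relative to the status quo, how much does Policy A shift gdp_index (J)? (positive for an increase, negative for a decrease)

-184

Baseline:
  Q = 139
  J = 16 − 4·139 = -540
Policy A (Q + 46):
  Q = 139 + 46 = 185
  J = 16 − 4·185 = -724
Change in J: -724 − (-540) = -184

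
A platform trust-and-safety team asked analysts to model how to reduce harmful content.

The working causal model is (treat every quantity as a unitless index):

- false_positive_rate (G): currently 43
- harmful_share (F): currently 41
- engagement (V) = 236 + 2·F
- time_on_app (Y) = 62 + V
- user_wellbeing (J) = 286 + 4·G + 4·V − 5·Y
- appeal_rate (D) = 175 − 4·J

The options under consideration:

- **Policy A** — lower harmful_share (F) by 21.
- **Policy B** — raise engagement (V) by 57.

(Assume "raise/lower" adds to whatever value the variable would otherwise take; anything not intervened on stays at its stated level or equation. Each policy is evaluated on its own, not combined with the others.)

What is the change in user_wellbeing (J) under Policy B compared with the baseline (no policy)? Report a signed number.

-57

Baseline:
  G = 43
  F = 41
  V = 236 + 2·41 = 318
  Y = 62 + 318 = 380
  J = 286 + 4·43 + 4·318 − 5·380 = -170
Policy B (V + 57):
  G = 43
  F = 41
  V = 236 + 2·41 (+57 from intervention) = 375
  Y = 62 + 375 = 437
  J = 286 + 4·43 + 4·375 − 5·437 = -227
Change in J: -227 − (-170) = -57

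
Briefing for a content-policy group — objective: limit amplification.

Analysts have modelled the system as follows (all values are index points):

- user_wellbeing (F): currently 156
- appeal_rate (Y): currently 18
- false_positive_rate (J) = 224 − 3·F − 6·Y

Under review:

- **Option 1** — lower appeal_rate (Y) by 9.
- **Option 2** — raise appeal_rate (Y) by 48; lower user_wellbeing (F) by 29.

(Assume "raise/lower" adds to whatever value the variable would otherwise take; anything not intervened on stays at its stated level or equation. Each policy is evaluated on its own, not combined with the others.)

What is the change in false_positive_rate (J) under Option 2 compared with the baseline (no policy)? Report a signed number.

Baseline:
  F = 156
  Y = 18
  J = 224 − 3·156 − 6·18 = -352
Option 2 (Y + 48, F − 29):
  F = 156 − 29 = 127
  Y = 18 + 48 = 66
  J = 224 − 3·127 − 6·66 = -553
Change in J: -553 − (-352) = -201

-201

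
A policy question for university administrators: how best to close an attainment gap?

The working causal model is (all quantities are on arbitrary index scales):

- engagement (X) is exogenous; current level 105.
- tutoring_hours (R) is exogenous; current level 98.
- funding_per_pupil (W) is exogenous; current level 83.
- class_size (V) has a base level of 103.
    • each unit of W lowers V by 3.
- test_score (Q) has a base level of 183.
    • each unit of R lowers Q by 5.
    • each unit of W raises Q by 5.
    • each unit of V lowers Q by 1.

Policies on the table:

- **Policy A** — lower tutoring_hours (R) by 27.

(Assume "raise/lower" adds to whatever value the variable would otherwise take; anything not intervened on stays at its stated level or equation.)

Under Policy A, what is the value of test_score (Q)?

Policy A (R − 27):
  R = 98 − 27 = 71
  W = 83
  V = 103 − 3·83 = -146
  Q = 183 − 5·71 + 5·83 − (-146) = 389

389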